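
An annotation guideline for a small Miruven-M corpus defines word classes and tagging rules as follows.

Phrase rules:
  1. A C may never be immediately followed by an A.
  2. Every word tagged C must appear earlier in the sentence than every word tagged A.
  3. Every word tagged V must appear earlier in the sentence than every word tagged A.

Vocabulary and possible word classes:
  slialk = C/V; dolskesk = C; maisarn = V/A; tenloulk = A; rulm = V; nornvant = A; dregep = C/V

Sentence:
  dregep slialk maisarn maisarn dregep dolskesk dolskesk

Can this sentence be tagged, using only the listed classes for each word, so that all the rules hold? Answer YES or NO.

YES

Candidates per position — 1:dregep {C,V}; 2:slialk {C,V}; 3:maisarn {V,A}; 4:maisarn {V,A}; 5:dregep {C,V}; 6:dolskesk {C}; 7:dolskesk {C}.
One satisfying assignment: C C V V V C C.
Rule-by-rule: rule 1 satisfied; rule 2 satisfied; rule 3 satisfied.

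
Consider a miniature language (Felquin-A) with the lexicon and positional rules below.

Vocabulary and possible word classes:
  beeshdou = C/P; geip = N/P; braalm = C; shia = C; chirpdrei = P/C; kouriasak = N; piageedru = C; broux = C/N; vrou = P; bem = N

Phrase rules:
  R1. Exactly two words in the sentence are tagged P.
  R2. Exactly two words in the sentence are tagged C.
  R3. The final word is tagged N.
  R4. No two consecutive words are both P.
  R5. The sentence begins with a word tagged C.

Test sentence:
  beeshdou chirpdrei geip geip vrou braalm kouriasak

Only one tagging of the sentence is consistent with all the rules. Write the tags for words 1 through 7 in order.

C P N N P C N

Candidates per position — 1:beeshdou {C,P}; 2:chirpdrei {P,C}; 3:geip {N,P}; 4:geip {N,P}; 5:vrou {P}; 6:braalm {C}; 7:kouriasak {N}.
If word 1 were P, no tagging could satisfy rule 5; so word 1 is C.
If word 2 were C, no tagging could satisfy rule 2; so word 2 is P.
If word 3 were P, no tagging could satisfy rule 1; so word 3 is N.
If word 4 were P, no tagging could satisfy rule 1; so word 4 is N.
That leaves exactly one tagging: C P N N P C N.
Verifying each rule — rule 1 satisfied; rule 2 satisfied; rule 3 satisfied; rule 4 satisfied; rule 5 satisfied.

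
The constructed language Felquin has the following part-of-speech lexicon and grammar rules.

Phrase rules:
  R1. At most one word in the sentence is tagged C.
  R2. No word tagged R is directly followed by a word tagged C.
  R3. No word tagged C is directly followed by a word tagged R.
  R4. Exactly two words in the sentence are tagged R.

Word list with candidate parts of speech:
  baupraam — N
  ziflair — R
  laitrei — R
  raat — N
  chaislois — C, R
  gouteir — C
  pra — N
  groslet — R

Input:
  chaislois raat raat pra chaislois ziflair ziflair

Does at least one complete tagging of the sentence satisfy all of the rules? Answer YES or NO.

NO

Candidates per position — 1:chaislois {C,R}; 2:raat {N}; 3:raat {N}; 4:pra {N}; 5:chaislois {C,R}; 6:ziflair {R}; 7:ziflair {R}.
Every candidate sequence violates at least one rule; no consistent tagging exists.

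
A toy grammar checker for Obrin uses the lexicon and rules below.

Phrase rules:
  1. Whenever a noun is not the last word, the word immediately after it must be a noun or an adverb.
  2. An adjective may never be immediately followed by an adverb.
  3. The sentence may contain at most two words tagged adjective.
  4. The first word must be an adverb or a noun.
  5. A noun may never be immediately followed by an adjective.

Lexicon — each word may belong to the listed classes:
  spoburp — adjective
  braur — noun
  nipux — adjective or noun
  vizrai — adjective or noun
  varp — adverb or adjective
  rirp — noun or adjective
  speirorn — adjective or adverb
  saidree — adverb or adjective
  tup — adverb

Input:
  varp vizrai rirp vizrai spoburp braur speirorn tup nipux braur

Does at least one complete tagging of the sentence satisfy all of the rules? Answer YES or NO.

Candidates per position — 1:varp {adverb,adjective}; 2:vizrai {adjective,noun}; 3:rirp {noun,adjective}; 4:vizrai {adjective,noun}; 5:spoburp {adjective}; 6:braur {noun}; 7:speirorn {adjective,adverb}; 8:tup {adverb}; 9:nipux {adjective,noun}; 10:braur {noun}.
Every candidate sequence violates at least one rule; no consistent tagging exists.

NO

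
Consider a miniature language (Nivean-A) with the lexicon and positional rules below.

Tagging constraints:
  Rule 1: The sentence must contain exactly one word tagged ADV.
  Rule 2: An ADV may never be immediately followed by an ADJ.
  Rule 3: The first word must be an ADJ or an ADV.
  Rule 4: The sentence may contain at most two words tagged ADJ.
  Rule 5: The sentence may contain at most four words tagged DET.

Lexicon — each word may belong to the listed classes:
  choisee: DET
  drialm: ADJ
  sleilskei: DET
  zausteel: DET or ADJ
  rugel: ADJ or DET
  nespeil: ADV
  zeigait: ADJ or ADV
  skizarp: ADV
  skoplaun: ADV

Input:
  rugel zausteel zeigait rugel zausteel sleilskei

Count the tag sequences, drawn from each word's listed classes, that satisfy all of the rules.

Candidates per position — 1:rugel {ADJ,DET}; 2:zausteel {DET,ADJ}; 3:zeigait {ADJ,ADV}; 4:rugel {ADJ,DET}; 5:zausteel {DET,ADJ}; 6:sleilskei {DET}.
There are 32 candidate sequences in total.
The sequences that satisfy every rule: ADJ DET ADV DET DET DET; ADJ DET ADV DET ADJ DET; ADJ ADJ ADV DET DET DET.
Count = 3.

3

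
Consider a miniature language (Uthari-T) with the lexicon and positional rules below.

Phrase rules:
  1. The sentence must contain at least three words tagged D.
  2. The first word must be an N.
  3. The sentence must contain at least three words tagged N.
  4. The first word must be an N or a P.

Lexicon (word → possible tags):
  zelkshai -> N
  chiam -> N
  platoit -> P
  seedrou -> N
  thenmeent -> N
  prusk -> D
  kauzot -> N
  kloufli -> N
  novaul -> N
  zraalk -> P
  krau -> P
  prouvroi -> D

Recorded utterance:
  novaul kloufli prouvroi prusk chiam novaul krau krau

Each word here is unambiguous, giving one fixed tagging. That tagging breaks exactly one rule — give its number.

Fixed tagging: N N D D N N P P.
Checking each rule: R1 violated, R2 holds, R3 holds, R4 holds.
Only rule 1 fails.

1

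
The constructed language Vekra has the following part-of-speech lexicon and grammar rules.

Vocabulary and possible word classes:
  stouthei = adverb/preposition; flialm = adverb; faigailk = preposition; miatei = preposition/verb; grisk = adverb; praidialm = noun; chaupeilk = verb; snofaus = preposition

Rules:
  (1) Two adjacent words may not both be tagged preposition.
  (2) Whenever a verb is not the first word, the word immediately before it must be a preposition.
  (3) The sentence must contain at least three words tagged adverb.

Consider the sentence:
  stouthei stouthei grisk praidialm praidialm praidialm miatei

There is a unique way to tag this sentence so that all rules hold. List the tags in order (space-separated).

adverb adverb adverb noun noun noun preposition

Candidates per position — 1:stouthei {adverb,preposition}; 2:stouthei {adverb,preposition}; 3:grisk {adverb}; 4:praidialm {noun}; 5:praidialm {noun}; 6:praidialm {noun}; 7:miatei {preposition,verb}.
Word 1 cannot be preposition — rule 3 would then fail for every completion. It is adverb.
Word 2 cannot be preposition — rule 3 would then fail for every completion. It is adverb.
Word 7 cannot be verb — rule 2 would then fail for every completion. It is preposition.
The unique satisfying tagging is: adverb adverb adverb noun noun noun preposition.
Rule-by-rule: rule 1 holds; rule 2 holds; rule 3 holds.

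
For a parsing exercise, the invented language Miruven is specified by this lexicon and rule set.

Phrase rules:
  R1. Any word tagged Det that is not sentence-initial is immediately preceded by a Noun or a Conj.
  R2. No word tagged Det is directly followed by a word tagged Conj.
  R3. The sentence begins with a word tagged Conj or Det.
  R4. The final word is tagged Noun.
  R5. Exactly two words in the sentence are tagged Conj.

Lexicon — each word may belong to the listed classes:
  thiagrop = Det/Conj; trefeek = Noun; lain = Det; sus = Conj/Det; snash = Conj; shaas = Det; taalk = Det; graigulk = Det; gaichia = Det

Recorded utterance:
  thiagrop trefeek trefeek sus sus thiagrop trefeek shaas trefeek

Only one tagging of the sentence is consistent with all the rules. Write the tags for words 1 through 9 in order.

Candidates per position — 1:thiagrop {Det,Conj}; 2:trefeek {Noun}; 3:trefeek {Noun}; 4:sus {Conj,Det}; 5:sus {Conj,Det}; 6:thiagrop {Det,Conj}; 7:trefeek {Noun}; 8:shaas {Det}; 9:trefeek {Noun}.
The remaining ambiguous positions (1, 4, 5, 6) are resolved jointly — only one combination satisfies every rule.
The only consistent sequence is: Det Noun Noun Conj Conj Det Noun Det Noun.
Checking: rule 1 holds; rule 2 holds; rule 3 holds; rule 4 holds; rule 5 holds.

Det Noun Noun Conj Conj Det Noun Det Noun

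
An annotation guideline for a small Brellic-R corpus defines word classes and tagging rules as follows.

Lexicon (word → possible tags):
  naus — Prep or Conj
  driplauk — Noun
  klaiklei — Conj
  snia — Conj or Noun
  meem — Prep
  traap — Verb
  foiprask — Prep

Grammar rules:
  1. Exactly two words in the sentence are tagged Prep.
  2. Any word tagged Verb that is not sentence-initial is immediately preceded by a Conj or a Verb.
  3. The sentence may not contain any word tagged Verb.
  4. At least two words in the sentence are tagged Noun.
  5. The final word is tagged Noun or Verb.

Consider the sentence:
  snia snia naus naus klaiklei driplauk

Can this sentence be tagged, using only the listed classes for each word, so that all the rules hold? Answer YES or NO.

Candidates per position — 1:snia {Conj,Noun}; 2:snia {Conj,Noun}; 3:naus {Prep,Conj}; 4:naus {Prep,Conj}; 5:klaiklei {Conj}; 6:driplauk {Noun}.
One satisfying assignment: Conj Noun Prep Prep Conj Noun.
Check: rule 1 satisfied; rule 2 satisfied; rule 3 satisfied; rule 4 satisfied; rule 5 satisfied.

YES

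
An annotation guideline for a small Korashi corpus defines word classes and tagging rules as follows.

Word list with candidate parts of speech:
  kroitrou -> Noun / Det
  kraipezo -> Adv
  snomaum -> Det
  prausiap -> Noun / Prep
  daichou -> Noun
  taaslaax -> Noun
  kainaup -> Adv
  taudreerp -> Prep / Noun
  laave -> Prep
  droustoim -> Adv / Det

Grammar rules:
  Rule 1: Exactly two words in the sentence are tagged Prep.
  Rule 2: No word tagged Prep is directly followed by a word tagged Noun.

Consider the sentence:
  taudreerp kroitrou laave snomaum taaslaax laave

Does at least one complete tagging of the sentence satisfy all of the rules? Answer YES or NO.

Candidates per position — 1:taudreerp {Prep,Noun}; 2:kroitrou {Noun,Det}; 3:laave {Prep}; 4:snomaum {Det}; 5:taaslaax {Noun}; 6:laave {Prep}.
One satisfying assignment: Noun Noun Prep Det Noun Prep.
Verifying each rule — rule 1 ✓; rule 2 ✓.

YES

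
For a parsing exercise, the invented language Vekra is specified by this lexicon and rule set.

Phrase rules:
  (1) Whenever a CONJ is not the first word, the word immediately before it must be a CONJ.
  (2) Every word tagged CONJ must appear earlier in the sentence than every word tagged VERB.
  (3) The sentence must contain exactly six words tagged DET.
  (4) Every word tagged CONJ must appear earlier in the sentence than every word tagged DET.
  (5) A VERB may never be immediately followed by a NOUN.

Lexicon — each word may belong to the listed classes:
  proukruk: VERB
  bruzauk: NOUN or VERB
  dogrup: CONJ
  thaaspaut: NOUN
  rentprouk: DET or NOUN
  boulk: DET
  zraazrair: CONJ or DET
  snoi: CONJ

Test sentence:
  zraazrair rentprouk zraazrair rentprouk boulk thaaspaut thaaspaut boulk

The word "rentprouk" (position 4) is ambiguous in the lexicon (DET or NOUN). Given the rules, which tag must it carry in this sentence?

DET

Candidates per position — 1:zraazrair {CONJ,DET}; 2:rentprouk {DET,NOUN}; 3:zraazrair {CONJ,DET}; 4:rentprouk {DET,NOUN}; 5:boulk {DET}; 6:thaaspaut {NOUN}; 7:thaaspaut {NOUN}; 8:boulk {DET}.
At position 1, choosing CONJ makes rule 3 impossible to satisfy; hence DET.
At position 2, choosing NOUN makes rule 3 impossible to satisfy; hence DET.
At position 3, choosing CONJ makes rule 1 impossible to satisfy; hence DET.
At position 4, choosing NOUN makes rule 3 impossible to satisfy; hence DET.
The only consistent sequence is: DET DET DET DET DET NOUN NOUN DET.
Checking: rule 1 satisfied; rule 2 satisfied; rule 3 satisfied; rule 4 satisfied; rule 5 satisfied.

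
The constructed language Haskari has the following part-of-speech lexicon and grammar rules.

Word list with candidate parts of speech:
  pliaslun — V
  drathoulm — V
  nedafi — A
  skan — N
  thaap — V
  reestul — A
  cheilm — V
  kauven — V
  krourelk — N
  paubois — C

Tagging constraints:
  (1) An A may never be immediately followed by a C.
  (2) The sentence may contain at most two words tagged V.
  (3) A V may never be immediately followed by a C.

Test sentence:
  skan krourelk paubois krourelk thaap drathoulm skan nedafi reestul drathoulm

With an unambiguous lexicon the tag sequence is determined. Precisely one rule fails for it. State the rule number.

Fixed tagging: N N C N V V N A A V.
Applying the rules: R1 pass, R2 fail, R3 pass.
Only rule 2 fails.

2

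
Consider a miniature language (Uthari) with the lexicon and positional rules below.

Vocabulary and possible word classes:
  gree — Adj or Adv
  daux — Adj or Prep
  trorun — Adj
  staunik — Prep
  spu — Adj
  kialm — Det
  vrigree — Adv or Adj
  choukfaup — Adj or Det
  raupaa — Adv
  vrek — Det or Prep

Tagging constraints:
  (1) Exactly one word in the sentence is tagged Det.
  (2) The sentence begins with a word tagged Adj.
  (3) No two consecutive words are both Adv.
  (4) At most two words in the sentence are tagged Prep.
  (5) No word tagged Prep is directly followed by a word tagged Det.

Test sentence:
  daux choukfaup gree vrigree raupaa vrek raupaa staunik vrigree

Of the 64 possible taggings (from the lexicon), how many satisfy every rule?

8

Candidates per position — 1:daux {Adj,Prep}; 2:choukfaup {Adj,Det}; 3:gree {Adj,Adv}; 4:vrigree {Adv,Adj}; 5:raupaa {Adv}; 6:vrek {Det,Prep}; 7:raupaa {Adv}; 8:staunik {Prep}; 9:vrigree {Adv,Adj}.
There are 64 candidate sequences in total.
Checking each against the rules leaves 8 sequences.
Count = 8.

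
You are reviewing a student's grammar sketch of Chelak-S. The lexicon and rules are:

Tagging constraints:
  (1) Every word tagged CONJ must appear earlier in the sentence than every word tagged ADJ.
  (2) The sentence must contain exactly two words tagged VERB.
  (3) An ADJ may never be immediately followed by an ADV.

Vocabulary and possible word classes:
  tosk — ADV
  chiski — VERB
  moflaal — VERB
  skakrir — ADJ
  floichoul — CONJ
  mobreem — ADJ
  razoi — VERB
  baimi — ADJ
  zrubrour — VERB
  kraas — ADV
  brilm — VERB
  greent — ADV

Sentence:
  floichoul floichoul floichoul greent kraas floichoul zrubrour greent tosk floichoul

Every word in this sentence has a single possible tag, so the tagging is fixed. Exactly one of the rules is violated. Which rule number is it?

Fixed tagging: CONJ CONJ CONJ ADV ADV CONJ VERB ADV ADV CONJ.
Checking each rule: R1 pass, R2 fail, R3 pass.
Only rule 2 fails.

2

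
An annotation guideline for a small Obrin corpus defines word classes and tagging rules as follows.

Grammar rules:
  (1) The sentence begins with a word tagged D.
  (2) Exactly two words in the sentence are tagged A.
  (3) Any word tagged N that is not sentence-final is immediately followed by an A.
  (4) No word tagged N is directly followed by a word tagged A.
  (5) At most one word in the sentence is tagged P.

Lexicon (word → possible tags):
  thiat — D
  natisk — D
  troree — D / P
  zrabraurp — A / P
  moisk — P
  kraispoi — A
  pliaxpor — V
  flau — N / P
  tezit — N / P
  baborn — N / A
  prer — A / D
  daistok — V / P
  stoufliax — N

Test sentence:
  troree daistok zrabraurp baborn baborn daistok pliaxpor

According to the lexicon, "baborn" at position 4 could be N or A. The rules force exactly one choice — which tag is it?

A

Candidates per position — 1:troree {D,P}; 2:daistok {V,P}; 3:zrabraurp {A,P}; 4:baborn {N,A}; 5:baborn {N,A}; 6:daistok {V,P}; 7:pliaxpor {V}.
Word 1 cannot be P — rule 1 would then fail for every completion. It is D.
Word 5 cannot be N — rule 3 would then fail for every completion. It is A.
Word 4 cannot be N — rule 4 would then fail for every completion. It is A.
Word 3 cannot be A — rule 2 would then fail for every completion. It is P.
Word 6 cannot be P — rule 5 would then fail for every completion. It is V.
Word 2 cannot be P — rule 5 would then fail for every completion. It is V.
The only consistent sequence is: D V P A A V V.
Verifying each rule — rule 1 holds; rule 2 holds; rule 3 holds; rule 4 holds; rule 5 holds.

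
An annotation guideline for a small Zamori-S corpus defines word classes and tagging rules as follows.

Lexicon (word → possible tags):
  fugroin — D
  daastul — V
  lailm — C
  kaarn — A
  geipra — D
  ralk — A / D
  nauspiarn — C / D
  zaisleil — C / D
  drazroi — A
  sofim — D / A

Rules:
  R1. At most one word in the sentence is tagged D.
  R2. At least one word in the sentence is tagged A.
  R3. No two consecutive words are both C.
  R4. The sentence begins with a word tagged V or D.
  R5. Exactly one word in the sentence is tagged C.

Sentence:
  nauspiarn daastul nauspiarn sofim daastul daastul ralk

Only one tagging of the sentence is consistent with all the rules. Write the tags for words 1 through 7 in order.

D V C A V V A

Candidates per position — 1:nauspiarn {C,D}; 2:daastul {V}; 3:nauspiarn {C,D}; 4:sofim {D,A}; 5:daastul {V}; 6:daastul {V}; 7:ralk {A,D}.
Position 1: tagging it C would leave rule 4 unsatisfiable, so it must be D.
Position 3: tagging it D would leave rule 1 unsatisfiable, so it must be C.
Position 4: tagging it D would leave rule 1 unsatisfiable, so it must be A.
Position 7: tagging it D would leave rule 1 unsatisfiable, so it must be A.
So the tagging must be: D V C A V V A.
Checking: rule 1 holds; rule 2 holds; rule 3 holds; rule 4 holds; rule 5 holds.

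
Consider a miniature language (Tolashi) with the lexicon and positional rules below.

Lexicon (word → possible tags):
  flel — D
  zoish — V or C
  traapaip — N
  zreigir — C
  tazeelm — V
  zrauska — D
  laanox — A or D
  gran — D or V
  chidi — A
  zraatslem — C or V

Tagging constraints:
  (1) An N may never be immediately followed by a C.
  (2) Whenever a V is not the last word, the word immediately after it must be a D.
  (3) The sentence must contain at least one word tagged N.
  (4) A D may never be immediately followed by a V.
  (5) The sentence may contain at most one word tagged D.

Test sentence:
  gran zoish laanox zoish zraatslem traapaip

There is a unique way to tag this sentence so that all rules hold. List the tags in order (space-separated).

D C A C C N

Candidates per position — 1:gran {D,V}; 2:zoish {V,C}; 3:laanox {A,D}; 4:zoish {V,C}; 5:zraatslem {C,V}; 6:traapaip {N}.
If word 1 were V, no tagging could satisfy rule 2; so word 1 is D.
If word 2 were V, no tagging could satisfy rule 4; so word 2 is C.
If word 3 were D, no tagging could satisfy rule 5; so word 3 is A.
If word 4 were V, no tagging could satisfy rule 2; so word 4 is C.
If word 5 were V, no tagging could satisfy rule 2; so word 5 is C.
That leaves exactly one tagging: D C A C C N.
Check: rule 1 ok; rule 2 ok; rule 3 ok; rule 4 ok; rule 5 ok.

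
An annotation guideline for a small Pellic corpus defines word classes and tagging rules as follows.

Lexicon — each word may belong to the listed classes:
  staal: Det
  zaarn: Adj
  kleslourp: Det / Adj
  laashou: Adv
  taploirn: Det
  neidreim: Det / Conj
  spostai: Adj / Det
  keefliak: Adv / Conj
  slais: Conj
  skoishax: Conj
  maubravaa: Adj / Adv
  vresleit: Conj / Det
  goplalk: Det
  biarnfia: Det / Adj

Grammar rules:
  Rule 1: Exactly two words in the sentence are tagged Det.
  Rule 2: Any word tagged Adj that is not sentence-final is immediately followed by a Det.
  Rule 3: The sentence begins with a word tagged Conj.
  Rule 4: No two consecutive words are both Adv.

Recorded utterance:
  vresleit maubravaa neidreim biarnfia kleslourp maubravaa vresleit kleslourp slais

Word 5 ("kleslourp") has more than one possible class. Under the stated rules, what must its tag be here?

Det

Candidates per position — 1:vresleit {Conj,Det}; 2:maubravaa {Adj,Adv}; 3:neidreim {Det,Conj}; 4:biarnfia {Det,Adj}; 5:kleslourp {Det,Adj}; 6:maubravaa {Adj,Adv}; 7:vresleit {Conj,Det}; 8:kleslourp {Det,Adj}; 9:slais {Conj}.
If word 1 were Det, no tagging could satisfy rule 3; so word 1 is Conj.
If word 5 were Adj, no tagging could satisfy rule 2; so word 5 is Det.
If word 8 were Adj, no tagging could satisfy rule 2; so word 8 is Det.
If word 3 were Det, no tagging could satisfy rule 1; so word 3 is Conj.
If word 4 were Det, no tagging could satisfy rule 1; so word 4 is Adj.
If word 7 were Det, no tagging could satisfy rule 1; so word 7 is Conj.
If word 2 were Adj, no tagging could satisfy rule 2; so word 2 is Adv.
If word 6 were Adj, no tagging could satisfy rule 2; so word 6 is Adv.
That leaves exactly one tagging: Conj Adv Conj Adj Det Adv Conj Det Conj.
Checking: rule 1 holds; rule 2 holds; rule 3 holds; rule 4 holds.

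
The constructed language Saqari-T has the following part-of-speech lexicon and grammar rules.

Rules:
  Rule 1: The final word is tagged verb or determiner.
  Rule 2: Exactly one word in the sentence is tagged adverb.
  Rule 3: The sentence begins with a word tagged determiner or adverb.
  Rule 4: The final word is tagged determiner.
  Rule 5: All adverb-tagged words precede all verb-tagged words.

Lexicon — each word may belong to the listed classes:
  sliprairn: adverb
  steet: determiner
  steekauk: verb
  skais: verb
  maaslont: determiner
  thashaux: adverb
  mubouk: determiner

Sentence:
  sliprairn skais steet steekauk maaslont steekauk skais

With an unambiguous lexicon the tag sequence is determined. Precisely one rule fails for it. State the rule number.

Fixed tagging: adverb verb determiner verb determiner verb verb.
Applying the rules: R1 pass, R2 pass, R3 pass, R4 fail, R5 pass.
Only rule 4 fails.

4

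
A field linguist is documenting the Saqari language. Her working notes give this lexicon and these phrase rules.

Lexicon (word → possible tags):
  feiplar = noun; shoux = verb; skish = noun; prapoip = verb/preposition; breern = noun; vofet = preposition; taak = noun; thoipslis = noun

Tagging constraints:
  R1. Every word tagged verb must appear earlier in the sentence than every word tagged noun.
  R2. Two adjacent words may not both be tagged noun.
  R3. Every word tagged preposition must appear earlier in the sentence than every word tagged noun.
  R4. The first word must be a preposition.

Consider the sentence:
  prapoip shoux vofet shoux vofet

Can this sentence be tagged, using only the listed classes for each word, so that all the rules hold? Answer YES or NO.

Candidates per position — 1:prapoip {verb,preposition}; 2:shoux {verb}; 3:vofet {preposition}; 4:shoux {verb}; 5:vofet {preposition}.
One satisfying assignment: preposition verb preposition verb preposition.
Checking: rule 1 ok; rule 2 ok; rule 3 ok; rule 4 ok.

YES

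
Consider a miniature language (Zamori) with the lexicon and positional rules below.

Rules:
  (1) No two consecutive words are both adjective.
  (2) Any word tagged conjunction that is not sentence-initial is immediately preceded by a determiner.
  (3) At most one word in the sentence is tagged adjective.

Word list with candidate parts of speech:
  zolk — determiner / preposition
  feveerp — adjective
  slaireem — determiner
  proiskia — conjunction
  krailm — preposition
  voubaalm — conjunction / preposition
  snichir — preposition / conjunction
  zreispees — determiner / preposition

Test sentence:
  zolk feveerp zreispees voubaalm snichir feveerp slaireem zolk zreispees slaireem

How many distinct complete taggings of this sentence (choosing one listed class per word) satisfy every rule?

Candidates per position — 1:zolk {determiner,preposition}; 2:feveerp {adjective}; 3:zreispees {determiner,preposition}; 4:voubaalm {conjunction,preposition}; 5:snichir {preposition,conjunction}; 6:feveerp {adjective}; 7:slaireem {determiner}; 8:zolk {determiner,preposition}; 9:zreispees {determiner,preposition}; 10:slaireem {determiner}.
There are 64 candidate sequences in total.
Rule 3 cannot be satisfied by any choice of tags from the lexicon.
So there is no consistent tagging.
Count = 0.

0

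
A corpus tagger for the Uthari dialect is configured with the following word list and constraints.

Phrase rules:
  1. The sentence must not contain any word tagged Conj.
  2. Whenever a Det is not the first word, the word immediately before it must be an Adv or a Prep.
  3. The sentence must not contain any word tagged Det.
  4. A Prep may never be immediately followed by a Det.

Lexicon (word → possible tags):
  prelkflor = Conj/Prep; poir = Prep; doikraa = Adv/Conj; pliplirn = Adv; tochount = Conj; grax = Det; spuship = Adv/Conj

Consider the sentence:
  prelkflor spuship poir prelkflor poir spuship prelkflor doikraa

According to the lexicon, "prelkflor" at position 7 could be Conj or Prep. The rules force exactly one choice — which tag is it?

Prep

Candidates per position — 1:prelkflor {Conj,Prep}; 2:spuship {Adv,Conj}; 3:poir {Prep}; 4:prelkflor {Conj,Prep}; 5:poir {Prep}; 6:spuship {Adv,Conj}; 7:prelkflor {Conj,Prep}; 8:doikraa {Adv,Conj}.
If word 1 were Conj, no tagging could satisfy rule 1; so word 1 is Prep.
If word 2 were Conj, no tagging could satisfy rule 1; so word 2 is Adv.
If word 4 were Conj, no tagging could satisfy rule 1; so word 4 is Prep.
If word 6 were Conj, no tagging could satisfy rule 1; so word 6 is Adv.
If word 7 were Conj, no tagging could satisfy rule 1; so word 7 is Prep.
If word 8 were Conj, no tagging could satisfy rule 1; so word 8 is Adv.
The only consistent sequence is: Prep Adv Prep Prep Prep Adv Prep Adv.
Rule-by-rule: rule 1 holds; rule 2 holds; rule 3 holds; rule 4 holds.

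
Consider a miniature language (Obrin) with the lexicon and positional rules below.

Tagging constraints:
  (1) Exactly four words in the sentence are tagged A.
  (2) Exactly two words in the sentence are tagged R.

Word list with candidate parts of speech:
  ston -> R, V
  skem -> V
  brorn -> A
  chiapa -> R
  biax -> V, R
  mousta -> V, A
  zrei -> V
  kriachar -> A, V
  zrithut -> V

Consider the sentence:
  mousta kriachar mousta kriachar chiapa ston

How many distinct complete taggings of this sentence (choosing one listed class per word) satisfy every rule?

Candidates per position — 1:mousta {V,A}; 2:kriachar {A,V}; 3:mousta {V,A}; 4:kriachar {A,V}; 5:chiapa {R}; 6:ston {R,V}.
There are 32 candidate sequences in total.
The sequences that satisfy every rule: A A A A R R.
Count = 1.

1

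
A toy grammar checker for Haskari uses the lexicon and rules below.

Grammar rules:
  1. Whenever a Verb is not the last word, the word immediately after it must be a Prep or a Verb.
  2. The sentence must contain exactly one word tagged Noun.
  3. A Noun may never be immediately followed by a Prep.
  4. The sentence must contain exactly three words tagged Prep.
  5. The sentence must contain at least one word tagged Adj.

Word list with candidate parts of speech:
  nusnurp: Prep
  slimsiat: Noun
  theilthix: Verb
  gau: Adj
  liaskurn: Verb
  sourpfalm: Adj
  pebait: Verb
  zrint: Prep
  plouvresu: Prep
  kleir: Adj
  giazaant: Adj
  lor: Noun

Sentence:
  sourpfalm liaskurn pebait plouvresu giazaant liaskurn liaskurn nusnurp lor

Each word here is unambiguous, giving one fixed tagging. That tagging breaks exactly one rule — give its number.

4

Fixed tagging: Adj Verb Verb Prep Adj Verb Verb Prep Noun.
Checking each rule: R1 ok, R2 ok, R3 ok, R4 fails, R5 ok.
Only rule 4 fails.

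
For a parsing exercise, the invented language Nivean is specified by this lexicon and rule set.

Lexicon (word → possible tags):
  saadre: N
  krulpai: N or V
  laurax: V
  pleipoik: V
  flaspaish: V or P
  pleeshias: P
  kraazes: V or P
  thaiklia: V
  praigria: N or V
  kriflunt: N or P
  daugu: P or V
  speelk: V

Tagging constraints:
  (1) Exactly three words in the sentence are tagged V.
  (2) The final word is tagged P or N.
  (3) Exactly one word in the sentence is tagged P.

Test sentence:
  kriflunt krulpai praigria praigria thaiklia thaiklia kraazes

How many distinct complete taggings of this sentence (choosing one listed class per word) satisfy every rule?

Candidates per position — 1:kriflunt {N,P}; 2:krulpai {N,V}; 3:praigria {N,V}; 4:praigria {N,V}; 5:thaiklia {V}; 6:thaiklia {V}; 7:kraazes {V,P}.
There are 32 candidate sequences in total.
The sequences that satisfy every rule: N N N V V V P; N N V N V V P; N V N N V V P.
Count = 3.

3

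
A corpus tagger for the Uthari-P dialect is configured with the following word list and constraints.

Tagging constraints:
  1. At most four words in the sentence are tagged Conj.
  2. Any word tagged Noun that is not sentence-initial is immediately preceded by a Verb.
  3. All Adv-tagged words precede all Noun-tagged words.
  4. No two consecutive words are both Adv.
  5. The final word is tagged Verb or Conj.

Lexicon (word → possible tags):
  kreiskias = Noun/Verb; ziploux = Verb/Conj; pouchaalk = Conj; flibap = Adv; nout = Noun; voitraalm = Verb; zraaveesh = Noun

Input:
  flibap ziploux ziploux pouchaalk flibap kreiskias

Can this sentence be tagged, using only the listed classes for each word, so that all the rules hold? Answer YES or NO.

Candidates per position — 1:flibap {Adv}; 2:ziploux {Verb,Conj}; 3:ziploux {Verb,Conj}; 4:pouchaalk {Conj}; 5:flibap {Adv}; 6:kreiskias {Noun,Verb}.
One satisfying assignment: Adv Verb Verb Conj Adv Verb.
Rule-by-rule: rule 1 satisfied; rule 2 satisfied; rule 3 satisfied; rule 4 satisfied; rule 5 satisfied.

YES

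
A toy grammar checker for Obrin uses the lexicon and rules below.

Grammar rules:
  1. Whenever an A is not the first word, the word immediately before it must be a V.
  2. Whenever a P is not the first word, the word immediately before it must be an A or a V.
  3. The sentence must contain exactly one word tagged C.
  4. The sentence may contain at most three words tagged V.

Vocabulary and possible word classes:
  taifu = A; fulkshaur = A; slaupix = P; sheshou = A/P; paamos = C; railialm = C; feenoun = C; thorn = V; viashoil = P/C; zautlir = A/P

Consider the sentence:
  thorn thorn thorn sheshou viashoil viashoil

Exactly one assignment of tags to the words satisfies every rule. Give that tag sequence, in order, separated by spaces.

V V V A P C

Candidates per position — 1:thorn {V}; 2:thorn {V}; 3:thorn {V}; 4:sheshou {A,P}; 5:viashoil {P,C}; 6:viashoil {P,C}.
At position 6, choosing P makes rule 2 impossible to satisfy; hence C.
At position 5, choosing C makes rule 3 impossible to satisfy; hence P.
At position 4, choosing P makes rule 2 impossible to satisfy; hence A.
The only consistent sequence is: V V V A P C.
Rule-by-rule: rule 1 ✓; rule 2 ✓; rule 3 ✓; rule 4 ✓.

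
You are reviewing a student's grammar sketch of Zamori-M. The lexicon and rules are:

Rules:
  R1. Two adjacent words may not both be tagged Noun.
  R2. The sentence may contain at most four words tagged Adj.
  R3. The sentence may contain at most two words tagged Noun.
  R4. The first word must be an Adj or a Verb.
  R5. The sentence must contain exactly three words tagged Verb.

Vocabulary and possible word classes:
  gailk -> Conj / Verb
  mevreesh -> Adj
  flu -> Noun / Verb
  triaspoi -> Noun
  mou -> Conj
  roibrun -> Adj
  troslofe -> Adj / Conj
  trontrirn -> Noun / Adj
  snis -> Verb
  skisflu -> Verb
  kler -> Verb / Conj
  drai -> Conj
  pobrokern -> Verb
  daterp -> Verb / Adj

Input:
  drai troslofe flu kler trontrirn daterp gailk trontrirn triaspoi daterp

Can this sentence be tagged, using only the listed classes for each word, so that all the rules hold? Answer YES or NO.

Candidates per position — 1:drai {Conj}; 2:troslofe {Adj,Conj}; 3:flu {Noun,Verb}; 4:kler {Verb,Conj}; 5:trontrirn {Noun,Adj}; 6:daterp {Verb,Adj}; 7:gailk {Conj,Verb}; 8:trontrirn {Noun,Adj}; 9:triaspoi {Noun}; 10:daterp {Verb,Adj}.
Rule 4 cannot be satisfied by any choice of tags from the lexicon.
So there is no consistent tagging.

NO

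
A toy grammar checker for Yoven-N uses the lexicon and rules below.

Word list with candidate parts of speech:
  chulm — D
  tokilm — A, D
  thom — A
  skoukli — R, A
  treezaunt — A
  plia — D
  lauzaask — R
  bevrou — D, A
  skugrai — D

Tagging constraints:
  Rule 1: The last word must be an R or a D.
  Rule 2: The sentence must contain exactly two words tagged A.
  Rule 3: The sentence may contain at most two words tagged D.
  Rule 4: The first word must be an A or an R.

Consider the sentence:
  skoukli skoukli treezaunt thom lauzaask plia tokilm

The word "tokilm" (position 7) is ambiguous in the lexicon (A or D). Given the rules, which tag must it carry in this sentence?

Candidates per position — 1:skoukli {R,A}; 2:skoukli {R,A}; 3:treezaunt {A}; 4:thom {A}; 5:lauzaask {R}; 6:plia {D}; 7:tokilm {A,D}.
Position 1: A is ruled out by rule 2; that leaves R.
Position 2: A is ruled out by rule 2; that leaves R.
Position 7: A is ruled out by rule 1; that leaves D.
The unique satisfying tagging is: R R A A R D D.
Check: rule 1 holds; rule 2 holds; rule 3 holds; rule 4 holds.

D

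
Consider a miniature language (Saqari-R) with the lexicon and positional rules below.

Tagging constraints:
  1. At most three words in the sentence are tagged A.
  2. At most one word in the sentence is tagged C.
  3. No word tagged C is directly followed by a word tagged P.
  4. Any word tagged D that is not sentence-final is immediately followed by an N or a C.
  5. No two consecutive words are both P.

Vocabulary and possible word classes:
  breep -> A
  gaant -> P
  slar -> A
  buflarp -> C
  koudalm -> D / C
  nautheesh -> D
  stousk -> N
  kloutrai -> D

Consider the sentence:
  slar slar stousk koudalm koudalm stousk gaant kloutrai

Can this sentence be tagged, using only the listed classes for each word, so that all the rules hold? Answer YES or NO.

Candidates per position — 1:slar {A}; 2:slar {A}; 3:stousk {N}; 4:koudalm {D,C}; 5:koudalm {D,C}; 6:stousk {N}; 7:gaant {P}; 8:kloutrai {D}.
One satisfying assignment: A A N D C N P D.
Rule-by-rule: rule 1 ok; rule 2 ok; rule 3 ok; rule 4 ok; rule 5 ok.

YES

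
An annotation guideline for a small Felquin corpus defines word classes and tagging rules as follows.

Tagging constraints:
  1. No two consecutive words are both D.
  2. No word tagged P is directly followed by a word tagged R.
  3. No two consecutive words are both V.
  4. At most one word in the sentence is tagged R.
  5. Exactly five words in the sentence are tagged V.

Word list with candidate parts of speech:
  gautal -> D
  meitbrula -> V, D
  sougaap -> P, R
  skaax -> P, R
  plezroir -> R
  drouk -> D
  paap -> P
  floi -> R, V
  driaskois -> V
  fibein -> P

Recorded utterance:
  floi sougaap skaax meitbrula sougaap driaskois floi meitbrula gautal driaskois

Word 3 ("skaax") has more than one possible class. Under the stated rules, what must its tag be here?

Candidates per position — 1:floi {R,V}; 2:sougaap {P,R}; 3:skaax {P,R}; 4:meitbrula {V,D}; 5:sougaap {P,R}; 6:driaskois {V}; 7:floi {R,V}; 8:meitbrula {V,D}; 9:gautal {D}; 10:driaskois {V}.
Word 7 cannot be V — rule 3 would then fail for every completion. It is R.
Word 8 cannot be D — rule 1 would then fail for every completion. It is V.
Word 1 cannot be R — rule 4 would then fail for every completion. It is V.
Word 2 cannot be R — rule 4 would then fail for every completion. It is P.
Word 3 cannot be R — rule 2 would then fail for every completion. It is P.
Word 4 cannot be D — rule 5 would then fail for every completion. It is V.
Word 5 cannot be R — rule 4 would then fail for every completion. It is P.
That leaves exactly one tagging: V P P V P V R V D V.
Rule-by-rule: rule 1 holds; rule 2 holds; rule 3 holds; rule 4 holds; rule 5 holds.

P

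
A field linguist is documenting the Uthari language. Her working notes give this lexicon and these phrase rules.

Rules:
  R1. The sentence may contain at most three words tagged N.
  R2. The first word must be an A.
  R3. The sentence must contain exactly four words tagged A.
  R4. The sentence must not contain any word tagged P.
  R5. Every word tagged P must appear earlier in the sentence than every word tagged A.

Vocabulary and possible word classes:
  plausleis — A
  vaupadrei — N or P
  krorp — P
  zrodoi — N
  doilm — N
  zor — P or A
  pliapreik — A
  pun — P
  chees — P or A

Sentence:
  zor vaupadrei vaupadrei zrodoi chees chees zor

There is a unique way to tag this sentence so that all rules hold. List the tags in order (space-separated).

Candidates per position — 1:zor {P,A}; 2:vaupadrei {N,P}; 3:vaupadrei {N,P}; 4:zrodoi {N}; 5:chees {P,A}; 6:chees {P,A}; 7:zor {P,A}.
Word 1 cannot be P — rule 2 would then fail for every completion. It is A.
Word 2 cannot be P — rule 4 would then fail for every completion. It is N.
Word 3 cannot be P — rule 4 would then fail for every completion. It is N.
Word 5 cannot be P — rule 3 would then fail for every completion. It is A.
Word 6 cannot be P — rule 3 would then fail for every completion. It is A.
Word 7 cannot be P — rule 3 would then fail for every completion. It is A.
The only consistent sequence is: A N N N A A A.
Checking: rule 1 ✓; rule 2 ✓; rule 3 ✓; rule 4 ✓; rule 5 ✓.

A N N N A A A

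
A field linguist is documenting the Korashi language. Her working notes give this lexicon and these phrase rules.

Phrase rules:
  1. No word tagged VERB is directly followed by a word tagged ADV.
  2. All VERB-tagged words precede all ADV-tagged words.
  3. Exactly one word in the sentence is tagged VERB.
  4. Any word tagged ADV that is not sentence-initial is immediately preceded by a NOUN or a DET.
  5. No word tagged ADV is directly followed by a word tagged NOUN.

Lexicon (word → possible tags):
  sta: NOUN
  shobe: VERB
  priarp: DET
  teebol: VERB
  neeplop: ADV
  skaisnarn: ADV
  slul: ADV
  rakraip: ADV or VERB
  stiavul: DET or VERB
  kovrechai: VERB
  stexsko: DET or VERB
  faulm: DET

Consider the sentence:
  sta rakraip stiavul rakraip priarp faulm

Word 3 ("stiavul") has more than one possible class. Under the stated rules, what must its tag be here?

Candidates per position — 1:sta {NOUN}; 2:rakraip {ADV,VERB}; 3:stiavul {DET,VERB}; 4:rakraip {ADV,VERB}; 5:priarp {DET}; 6:faulm {DET}.
Position 3: the remaining choice is settled jointly with positions 2, 4 — only DET at position 3 is part of a tagging that satisfies every rule.
The unique satisfying tagging is: NOUN VERB DET ADV DET DET.
Checking: rule 1 holds; rule 2 holds; rule 3 holds; rule 4 holds; rule 5 holds.

DET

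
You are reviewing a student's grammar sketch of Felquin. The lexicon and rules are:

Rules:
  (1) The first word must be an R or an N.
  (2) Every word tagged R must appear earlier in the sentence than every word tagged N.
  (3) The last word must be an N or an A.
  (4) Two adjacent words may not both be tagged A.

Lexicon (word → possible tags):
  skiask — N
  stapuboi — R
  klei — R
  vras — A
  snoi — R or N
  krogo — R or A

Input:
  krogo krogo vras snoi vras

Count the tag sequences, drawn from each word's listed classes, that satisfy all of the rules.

2

Candidates per position — 1:krogo {R,A}; 2:krogo {R,A}; 3:vras {A}; 4:snoi {R,N}; 5:vras {A}.
There are 8 candidate sequences in total.
The sequences that satisfy every rule: R R A R A; R R A N A.
Count = 2.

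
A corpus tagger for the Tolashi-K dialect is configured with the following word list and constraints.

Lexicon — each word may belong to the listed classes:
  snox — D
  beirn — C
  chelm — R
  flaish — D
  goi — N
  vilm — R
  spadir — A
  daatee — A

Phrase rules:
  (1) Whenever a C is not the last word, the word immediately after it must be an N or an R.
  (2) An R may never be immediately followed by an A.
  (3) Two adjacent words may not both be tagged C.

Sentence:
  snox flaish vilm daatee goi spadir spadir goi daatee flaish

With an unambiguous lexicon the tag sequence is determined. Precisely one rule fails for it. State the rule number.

Fixed tagging: D D R A N A A N A D.
Checking each rule: R1 ok, R2 fails, R3 ok.
Only rule 2 fails.

2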